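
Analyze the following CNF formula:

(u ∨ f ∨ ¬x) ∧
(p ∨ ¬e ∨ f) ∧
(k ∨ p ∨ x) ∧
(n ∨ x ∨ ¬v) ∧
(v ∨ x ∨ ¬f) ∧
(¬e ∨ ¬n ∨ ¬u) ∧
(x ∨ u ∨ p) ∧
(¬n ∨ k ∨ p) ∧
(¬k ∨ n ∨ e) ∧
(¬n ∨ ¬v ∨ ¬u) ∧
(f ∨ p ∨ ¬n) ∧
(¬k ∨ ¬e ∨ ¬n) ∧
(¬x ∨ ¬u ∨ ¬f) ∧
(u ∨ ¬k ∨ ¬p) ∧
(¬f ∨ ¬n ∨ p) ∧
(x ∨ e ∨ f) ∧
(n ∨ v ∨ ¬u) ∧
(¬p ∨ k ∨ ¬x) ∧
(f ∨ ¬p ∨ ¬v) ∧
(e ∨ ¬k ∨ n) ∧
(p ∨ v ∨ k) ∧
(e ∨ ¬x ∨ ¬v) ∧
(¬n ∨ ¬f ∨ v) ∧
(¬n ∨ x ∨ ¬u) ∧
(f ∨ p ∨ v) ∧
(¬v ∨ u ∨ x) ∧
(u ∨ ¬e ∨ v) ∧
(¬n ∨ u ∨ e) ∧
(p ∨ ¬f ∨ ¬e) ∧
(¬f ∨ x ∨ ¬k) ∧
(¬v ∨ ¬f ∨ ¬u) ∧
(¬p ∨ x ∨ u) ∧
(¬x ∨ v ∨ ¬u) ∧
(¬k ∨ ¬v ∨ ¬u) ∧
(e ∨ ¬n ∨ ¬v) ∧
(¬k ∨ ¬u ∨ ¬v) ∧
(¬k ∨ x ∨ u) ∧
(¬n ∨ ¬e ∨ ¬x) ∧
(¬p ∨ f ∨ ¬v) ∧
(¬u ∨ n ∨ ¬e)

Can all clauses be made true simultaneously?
No

No, the formula is not satisfiable.

No assignment of truth values to the variables can make all 40 clauses true simultaneously.

The formula is UNSAT (unsatisfiable).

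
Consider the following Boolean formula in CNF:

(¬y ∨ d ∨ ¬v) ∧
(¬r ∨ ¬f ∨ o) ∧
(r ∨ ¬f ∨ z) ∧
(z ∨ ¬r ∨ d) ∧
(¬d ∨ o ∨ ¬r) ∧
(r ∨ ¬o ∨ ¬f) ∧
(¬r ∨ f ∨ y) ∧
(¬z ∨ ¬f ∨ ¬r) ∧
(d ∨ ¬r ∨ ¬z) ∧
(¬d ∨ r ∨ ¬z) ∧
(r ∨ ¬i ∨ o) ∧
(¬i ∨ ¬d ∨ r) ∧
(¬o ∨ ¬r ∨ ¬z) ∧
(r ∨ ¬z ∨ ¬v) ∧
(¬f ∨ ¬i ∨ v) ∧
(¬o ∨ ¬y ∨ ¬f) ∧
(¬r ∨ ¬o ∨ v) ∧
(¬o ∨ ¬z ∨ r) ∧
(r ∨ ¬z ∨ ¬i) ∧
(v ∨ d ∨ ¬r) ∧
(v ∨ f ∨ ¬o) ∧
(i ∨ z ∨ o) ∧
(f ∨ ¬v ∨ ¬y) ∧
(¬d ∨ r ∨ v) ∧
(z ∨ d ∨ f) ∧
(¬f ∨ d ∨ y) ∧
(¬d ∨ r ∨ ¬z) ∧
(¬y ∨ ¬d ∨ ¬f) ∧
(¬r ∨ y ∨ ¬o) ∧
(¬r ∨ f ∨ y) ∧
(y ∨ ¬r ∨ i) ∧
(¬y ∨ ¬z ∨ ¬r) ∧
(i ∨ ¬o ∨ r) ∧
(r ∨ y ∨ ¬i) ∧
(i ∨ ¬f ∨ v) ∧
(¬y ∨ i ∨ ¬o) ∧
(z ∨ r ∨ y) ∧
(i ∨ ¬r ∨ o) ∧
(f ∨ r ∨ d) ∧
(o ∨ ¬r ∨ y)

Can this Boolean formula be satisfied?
No

No, the formula is not satisfiable.

No assignment of truth values to the variables can make all 40 clauses true simultaneously.

The formula is UNSAT (unsatisfiable).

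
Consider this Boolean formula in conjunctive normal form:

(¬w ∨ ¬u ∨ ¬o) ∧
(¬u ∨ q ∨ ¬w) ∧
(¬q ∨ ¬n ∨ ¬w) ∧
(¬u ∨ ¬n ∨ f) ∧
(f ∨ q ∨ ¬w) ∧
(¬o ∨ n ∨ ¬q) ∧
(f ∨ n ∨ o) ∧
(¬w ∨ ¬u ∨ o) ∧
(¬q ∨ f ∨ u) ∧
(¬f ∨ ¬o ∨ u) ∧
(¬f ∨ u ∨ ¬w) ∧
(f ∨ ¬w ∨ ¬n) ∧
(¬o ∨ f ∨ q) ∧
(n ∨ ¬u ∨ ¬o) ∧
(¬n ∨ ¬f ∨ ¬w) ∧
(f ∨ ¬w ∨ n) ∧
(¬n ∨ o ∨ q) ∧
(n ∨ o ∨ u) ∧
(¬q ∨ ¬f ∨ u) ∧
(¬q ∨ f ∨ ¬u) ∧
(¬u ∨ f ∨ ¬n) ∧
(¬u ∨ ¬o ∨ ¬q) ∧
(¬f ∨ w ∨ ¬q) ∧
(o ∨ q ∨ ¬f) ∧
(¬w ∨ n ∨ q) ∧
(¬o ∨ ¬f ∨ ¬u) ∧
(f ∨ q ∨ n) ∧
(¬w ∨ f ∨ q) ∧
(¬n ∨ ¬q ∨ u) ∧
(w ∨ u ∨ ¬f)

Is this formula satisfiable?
No

No, the formula is not satisfiable.

No assignment of truth values to the variables can make all 30 clauses true simultaneously.

The formula is UNSAT (unsatisfiable).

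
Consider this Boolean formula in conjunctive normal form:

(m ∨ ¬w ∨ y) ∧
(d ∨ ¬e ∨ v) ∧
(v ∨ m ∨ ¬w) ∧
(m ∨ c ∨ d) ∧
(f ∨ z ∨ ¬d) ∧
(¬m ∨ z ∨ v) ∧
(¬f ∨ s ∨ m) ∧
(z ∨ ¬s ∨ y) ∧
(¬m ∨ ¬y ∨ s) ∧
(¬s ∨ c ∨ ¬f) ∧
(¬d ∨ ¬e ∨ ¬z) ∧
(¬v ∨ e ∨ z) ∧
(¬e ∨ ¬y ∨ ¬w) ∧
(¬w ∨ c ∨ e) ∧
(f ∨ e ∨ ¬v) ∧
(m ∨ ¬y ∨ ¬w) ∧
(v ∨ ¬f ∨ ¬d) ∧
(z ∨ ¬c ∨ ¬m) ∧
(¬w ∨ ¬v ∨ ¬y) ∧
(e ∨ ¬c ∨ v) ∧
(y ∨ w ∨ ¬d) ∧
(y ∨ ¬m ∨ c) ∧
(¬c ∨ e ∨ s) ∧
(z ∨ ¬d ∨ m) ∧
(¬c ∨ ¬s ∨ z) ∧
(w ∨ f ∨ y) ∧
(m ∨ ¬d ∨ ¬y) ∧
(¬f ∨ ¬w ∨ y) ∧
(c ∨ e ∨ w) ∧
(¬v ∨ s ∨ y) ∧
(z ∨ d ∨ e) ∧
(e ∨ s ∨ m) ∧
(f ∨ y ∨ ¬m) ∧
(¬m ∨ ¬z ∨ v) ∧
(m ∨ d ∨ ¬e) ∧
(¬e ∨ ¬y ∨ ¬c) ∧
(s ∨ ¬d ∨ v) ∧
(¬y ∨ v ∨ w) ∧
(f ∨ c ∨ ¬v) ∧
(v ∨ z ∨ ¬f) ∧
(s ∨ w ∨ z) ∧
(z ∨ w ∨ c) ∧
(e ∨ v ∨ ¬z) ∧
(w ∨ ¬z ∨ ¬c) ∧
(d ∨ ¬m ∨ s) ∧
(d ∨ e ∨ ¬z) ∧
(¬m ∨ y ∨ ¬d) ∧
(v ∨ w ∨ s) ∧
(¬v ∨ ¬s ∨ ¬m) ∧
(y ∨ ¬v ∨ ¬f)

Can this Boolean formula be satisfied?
No

No, the formula is not satisfiable.

No assignment of truth values to the variables can make all 50 clauses true simultaneously.

The formula is UNSAT (unsatisfiable).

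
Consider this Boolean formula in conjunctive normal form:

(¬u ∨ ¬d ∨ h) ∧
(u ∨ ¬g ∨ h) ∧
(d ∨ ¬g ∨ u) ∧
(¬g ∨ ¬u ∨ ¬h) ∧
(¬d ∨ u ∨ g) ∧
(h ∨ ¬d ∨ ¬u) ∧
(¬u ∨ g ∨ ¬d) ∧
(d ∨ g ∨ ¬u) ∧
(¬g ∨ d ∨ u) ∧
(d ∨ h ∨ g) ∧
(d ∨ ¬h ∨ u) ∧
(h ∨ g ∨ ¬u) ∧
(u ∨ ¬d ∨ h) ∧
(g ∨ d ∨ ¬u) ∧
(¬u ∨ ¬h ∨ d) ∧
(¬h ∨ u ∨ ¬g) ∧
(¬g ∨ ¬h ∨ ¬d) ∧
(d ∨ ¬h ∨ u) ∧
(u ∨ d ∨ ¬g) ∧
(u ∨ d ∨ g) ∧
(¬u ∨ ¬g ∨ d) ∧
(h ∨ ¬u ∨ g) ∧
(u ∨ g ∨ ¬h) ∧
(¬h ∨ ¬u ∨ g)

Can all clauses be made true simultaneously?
No

No, the formula is not satisfiable.

No assignment of truth values to the variables can make all 24 clauses true simultaneously.

The formula is UNSAT (unsatisfiable).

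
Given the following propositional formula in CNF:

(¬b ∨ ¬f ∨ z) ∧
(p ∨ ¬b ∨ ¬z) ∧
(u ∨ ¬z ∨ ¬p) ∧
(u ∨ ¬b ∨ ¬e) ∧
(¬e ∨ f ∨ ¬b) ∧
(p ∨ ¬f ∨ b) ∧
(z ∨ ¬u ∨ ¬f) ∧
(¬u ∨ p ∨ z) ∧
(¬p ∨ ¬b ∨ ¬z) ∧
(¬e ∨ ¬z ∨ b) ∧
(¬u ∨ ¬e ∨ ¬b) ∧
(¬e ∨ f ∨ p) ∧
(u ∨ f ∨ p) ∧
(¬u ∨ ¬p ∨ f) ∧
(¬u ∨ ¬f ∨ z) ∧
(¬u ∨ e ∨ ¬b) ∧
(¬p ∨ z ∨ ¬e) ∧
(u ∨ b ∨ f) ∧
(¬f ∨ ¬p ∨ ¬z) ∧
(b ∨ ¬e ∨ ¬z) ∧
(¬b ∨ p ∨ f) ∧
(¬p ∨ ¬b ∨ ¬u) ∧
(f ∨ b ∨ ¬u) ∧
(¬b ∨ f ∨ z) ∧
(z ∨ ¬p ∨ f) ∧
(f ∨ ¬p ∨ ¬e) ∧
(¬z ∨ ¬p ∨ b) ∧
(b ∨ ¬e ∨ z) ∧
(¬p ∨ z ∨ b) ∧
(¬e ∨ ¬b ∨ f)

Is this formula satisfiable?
No

No, the formula is not satisfiable.

No assignment of truth values to the variables can make all 30 clauses true simultaneously.

The formula is UNSAT (unsatisfiable).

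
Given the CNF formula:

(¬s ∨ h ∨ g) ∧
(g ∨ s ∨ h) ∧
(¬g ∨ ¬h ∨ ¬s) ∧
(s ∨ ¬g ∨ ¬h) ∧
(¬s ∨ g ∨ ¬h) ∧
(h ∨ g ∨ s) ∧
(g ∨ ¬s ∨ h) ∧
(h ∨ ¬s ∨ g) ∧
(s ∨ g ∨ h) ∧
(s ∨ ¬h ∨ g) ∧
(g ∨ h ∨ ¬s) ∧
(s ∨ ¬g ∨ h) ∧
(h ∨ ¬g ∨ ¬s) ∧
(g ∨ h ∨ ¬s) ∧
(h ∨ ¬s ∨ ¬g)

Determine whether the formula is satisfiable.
No

No, the formula is not satisfiable.

No assignment of truth values to the variables can make all 15 clauses true simultaneously.

The formula is UNSAT (unsatisfiable).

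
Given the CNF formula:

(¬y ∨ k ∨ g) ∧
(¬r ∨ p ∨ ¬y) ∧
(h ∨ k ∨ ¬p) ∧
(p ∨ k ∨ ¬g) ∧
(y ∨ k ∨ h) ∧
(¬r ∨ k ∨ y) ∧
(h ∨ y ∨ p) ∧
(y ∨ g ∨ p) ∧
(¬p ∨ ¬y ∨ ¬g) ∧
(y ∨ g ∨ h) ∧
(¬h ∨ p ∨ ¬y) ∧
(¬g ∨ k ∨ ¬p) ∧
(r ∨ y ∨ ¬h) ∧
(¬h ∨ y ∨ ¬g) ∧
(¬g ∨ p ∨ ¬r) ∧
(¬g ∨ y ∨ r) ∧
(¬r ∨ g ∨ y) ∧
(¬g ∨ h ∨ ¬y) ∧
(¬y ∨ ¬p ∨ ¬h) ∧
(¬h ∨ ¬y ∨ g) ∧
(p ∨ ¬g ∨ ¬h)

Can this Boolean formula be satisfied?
Yes

Yes, the formula is satisfiable.

One satisfying assignment is: h=False, g=False, y=True, p=False, r=False, k=True

Verification: With this assignment, all 21 clauses evaluate to true.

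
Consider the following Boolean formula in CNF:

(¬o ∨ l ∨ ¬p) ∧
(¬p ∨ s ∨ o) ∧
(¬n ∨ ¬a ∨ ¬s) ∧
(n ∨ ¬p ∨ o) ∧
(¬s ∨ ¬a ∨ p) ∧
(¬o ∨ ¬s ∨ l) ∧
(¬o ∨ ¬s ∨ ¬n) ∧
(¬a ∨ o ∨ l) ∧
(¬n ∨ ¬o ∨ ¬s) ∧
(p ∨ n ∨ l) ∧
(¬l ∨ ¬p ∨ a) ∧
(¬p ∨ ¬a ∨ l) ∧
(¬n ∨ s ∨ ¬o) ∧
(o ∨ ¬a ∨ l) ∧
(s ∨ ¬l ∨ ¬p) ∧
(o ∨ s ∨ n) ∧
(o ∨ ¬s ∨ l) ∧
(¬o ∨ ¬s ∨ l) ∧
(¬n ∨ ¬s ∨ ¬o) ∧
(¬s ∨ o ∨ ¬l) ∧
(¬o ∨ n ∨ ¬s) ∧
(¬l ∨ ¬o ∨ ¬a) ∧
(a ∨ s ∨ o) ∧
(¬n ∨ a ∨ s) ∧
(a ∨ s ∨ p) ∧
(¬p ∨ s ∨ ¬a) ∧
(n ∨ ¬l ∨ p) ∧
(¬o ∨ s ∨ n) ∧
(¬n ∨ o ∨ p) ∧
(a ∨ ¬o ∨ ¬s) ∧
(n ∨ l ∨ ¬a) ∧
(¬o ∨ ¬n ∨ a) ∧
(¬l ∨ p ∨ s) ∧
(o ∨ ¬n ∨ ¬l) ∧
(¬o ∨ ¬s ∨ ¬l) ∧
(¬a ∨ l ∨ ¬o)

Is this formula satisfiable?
No

No, the formula is not satisfiable.

No assignment of truth values to the variables can make all 36 clauses true simultaneously.

The formula is UNSAT (unsatisfiable).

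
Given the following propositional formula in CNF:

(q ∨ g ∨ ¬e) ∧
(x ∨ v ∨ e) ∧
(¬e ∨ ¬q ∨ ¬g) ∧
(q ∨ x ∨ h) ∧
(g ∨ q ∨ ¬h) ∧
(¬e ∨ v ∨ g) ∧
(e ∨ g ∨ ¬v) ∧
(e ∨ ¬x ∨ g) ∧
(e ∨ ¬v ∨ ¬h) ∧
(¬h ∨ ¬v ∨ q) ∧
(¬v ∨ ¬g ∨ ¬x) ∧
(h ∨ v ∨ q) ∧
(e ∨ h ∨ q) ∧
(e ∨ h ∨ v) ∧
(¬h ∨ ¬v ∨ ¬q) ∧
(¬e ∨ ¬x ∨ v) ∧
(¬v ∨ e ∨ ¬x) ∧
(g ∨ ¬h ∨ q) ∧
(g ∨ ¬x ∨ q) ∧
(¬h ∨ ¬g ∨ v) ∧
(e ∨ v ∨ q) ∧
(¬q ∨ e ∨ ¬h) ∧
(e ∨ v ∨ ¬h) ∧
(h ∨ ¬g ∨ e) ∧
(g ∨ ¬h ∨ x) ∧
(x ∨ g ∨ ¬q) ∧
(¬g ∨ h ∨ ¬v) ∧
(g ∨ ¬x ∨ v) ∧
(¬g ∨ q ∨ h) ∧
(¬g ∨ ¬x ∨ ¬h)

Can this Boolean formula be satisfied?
Yes

Yes, the formula is satisfiable.

One satisfying assignment is: v=True, h=False, g=False, q=True, e=True, x=True

Verification: With this assignment, all 30 clauses evaluate to true.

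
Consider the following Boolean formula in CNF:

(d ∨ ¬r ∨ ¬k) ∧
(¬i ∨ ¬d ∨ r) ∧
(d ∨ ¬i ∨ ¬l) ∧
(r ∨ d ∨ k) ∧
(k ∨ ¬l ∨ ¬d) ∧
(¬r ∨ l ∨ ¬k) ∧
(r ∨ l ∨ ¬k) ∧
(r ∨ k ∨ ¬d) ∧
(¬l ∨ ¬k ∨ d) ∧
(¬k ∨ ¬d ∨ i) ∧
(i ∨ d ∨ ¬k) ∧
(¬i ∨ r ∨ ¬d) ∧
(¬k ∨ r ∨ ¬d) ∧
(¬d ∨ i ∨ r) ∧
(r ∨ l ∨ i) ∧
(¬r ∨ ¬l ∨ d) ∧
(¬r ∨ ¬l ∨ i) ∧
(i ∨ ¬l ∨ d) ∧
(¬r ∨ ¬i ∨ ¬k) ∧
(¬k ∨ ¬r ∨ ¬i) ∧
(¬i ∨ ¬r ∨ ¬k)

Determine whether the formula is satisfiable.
Yes

Yes, the formula is satisfiable.

One satisfying assignment is: d=False, k=False, l=False, i=False, r=True

Verification: With this assignment, all 21 clauses evaluate to true.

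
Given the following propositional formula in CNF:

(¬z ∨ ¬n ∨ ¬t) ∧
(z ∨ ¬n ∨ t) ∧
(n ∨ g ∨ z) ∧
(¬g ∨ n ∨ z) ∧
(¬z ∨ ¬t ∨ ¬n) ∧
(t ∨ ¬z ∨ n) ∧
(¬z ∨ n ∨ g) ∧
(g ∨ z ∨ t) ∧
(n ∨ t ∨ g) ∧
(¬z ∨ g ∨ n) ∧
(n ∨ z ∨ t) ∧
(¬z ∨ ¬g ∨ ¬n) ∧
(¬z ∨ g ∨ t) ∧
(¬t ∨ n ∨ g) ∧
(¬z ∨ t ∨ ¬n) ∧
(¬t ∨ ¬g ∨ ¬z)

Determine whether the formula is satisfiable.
Yes

Yes, the formula is satisfiable.

One satisfying assignment is: n=True, t=True, g=False, z=False

Verification: With this assignment, all 16 clauses evaluate to true.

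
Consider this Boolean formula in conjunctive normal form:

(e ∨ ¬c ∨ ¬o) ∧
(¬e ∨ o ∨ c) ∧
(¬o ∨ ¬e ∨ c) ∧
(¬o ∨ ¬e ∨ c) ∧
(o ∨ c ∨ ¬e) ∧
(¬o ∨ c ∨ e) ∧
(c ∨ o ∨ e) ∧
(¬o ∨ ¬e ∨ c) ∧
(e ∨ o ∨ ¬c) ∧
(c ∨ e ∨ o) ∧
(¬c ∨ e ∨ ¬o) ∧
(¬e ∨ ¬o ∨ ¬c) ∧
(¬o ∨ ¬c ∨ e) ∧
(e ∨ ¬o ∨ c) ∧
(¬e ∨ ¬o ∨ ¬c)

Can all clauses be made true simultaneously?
Yes

Yes, the formula is satisfiable.

One satisfying assignment is: c=True, o=False, e=True

Verification: With this assignment, all 15 clauses evaluate to true.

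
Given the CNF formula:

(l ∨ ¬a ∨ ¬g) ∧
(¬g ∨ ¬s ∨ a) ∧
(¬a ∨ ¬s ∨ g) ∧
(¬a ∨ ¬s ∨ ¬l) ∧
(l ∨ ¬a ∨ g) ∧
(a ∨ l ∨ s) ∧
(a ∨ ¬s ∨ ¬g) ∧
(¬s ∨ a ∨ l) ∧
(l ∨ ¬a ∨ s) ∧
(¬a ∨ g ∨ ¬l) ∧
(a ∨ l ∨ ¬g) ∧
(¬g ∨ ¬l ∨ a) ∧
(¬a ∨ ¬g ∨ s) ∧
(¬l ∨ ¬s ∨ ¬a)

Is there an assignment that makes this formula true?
Yes

Yes, the formula is satisfiable.

One satisfying assignment is: a=False, l=True, s=False, g=False

Verification: With this assignment, all 14 clauses evaluate to true.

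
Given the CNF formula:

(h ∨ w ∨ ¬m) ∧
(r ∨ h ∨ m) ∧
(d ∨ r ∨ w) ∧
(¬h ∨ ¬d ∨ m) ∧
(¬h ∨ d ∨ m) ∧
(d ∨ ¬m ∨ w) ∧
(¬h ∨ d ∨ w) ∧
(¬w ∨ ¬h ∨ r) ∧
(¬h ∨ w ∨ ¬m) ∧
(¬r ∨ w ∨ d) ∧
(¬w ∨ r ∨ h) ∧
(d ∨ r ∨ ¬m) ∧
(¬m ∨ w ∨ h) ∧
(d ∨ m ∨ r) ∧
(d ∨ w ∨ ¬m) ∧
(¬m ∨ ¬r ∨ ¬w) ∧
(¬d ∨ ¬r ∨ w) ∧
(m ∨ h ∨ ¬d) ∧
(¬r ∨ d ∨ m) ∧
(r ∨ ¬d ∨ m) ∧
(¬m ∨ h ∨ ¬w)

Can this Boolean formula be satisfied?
No

No, the formula is not satisfiable.

No assignment of truth values to the variables can make all 21 clauses true simultaneously.

The formula is UNSAT (unsatisfiable).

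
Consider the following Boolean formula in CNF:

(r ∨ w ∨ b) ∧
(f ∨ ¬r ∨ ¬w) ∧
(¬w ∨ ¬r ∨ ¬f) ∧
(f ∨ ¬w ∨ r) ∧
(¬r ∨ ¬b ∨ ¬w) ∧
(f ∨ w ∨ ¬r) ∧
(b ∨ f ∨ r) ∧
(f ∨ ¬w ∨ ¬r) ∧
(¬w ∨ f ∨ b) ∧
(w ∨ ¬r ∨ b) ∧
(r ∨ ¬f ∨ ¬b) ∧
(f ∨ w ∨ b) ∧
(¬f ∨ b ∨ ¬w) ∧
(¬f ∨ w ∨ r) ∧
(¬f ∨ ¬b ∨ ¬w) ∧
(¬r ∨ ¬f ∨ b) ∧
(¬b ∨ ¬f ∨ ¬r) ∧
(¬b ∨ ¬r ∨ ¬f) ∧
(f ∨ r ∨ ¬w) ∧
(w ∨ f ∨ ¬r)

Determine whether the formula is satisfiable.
Yes

Yes, the formula is satisfiable.

One satisfying assignment is: f=False, w=False, b=True, r=False

Verification: With this assignment, all 20 clauses evaluate to true.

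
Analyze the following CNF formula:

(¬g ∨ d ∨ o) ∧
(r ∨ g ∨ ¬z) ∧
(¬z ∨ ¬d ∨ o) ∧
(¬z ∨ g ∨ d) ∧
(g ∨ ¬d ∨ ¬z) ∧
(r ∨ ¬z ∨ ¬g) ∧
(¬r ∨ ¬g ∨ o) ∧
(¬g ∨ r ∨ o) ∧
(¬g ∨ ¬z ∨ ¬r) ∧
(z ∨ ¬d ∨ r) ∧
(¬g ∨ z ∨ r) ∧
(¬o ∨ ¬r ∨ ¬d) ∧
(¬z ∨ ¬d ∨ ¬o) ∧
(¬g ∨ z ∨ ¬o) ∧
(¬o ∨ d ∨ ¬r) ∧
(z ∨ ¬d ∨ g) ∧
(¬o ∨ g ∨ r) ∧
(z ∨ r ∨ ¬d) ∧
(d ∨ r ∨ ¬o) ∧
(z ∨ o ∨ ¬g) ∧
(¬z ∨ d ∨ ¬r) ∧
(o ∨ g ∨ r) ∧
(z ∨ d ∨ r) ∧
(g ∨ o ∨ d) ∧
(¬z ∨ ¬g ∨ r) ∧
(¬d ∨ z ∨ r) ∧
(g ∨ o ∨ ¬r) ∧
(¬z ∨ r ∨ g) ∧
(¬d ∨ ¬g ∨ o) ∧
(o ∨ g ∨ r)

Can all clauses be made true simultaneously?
No

No, the formula is not satisfiable.

No assignment of truth values to the variables can make all 30 clauses true simultaneously.

The formula is UNSAT (unsatisfiable).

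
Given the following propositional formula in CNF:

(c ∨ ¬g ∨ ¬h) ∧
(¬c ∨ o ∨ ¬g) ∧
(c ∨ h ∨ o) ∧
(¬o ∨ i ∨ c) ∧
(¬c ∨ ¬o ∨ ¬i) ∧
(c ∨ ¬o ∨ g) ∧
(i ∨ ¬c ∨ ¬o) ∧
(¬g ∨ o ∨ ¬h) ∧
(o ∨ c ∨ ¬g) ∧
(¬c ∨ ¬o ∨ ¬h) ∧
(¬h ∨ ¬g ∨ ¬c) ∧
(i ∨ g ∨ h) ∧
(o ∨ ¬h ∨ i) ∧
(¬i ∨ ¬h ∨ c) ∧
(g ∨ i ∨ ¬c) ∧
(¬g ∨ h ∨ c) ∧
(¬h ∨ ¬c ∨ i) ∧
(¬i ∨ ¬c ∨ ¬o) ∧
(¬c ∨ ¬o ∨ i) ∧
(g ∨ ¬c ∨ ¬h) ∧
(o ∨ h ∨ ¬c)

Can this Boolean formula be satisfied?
No

No, the formula is not satisfiable.

No assignment of truth values to the variables can make all 21 clauses true simultaneously.

The formula is UNSAT (unsatisfiable).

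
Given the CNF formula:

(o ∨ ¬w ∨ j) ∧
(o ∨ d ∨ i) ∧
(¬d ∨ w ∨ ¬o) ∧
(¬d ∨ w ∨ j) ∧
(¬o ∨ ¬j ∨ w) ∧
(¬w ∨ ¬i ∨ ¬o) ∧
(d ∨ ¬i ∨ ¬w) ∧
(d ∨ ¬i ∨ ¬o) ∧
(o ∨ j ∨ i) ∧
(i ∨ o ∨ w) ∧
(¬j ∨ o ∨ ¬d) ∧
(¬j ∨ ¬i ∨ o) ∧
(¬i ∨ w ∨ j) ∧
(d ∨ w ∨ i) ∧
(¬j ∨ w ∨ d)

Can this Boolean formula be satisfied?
Yes

Yes, the formula is satisfiable.

One satisfying assignment is: o=True, d=False, j=False, w=True, i=False

Verification: With this assignment, all 15 clauses evaluate to true.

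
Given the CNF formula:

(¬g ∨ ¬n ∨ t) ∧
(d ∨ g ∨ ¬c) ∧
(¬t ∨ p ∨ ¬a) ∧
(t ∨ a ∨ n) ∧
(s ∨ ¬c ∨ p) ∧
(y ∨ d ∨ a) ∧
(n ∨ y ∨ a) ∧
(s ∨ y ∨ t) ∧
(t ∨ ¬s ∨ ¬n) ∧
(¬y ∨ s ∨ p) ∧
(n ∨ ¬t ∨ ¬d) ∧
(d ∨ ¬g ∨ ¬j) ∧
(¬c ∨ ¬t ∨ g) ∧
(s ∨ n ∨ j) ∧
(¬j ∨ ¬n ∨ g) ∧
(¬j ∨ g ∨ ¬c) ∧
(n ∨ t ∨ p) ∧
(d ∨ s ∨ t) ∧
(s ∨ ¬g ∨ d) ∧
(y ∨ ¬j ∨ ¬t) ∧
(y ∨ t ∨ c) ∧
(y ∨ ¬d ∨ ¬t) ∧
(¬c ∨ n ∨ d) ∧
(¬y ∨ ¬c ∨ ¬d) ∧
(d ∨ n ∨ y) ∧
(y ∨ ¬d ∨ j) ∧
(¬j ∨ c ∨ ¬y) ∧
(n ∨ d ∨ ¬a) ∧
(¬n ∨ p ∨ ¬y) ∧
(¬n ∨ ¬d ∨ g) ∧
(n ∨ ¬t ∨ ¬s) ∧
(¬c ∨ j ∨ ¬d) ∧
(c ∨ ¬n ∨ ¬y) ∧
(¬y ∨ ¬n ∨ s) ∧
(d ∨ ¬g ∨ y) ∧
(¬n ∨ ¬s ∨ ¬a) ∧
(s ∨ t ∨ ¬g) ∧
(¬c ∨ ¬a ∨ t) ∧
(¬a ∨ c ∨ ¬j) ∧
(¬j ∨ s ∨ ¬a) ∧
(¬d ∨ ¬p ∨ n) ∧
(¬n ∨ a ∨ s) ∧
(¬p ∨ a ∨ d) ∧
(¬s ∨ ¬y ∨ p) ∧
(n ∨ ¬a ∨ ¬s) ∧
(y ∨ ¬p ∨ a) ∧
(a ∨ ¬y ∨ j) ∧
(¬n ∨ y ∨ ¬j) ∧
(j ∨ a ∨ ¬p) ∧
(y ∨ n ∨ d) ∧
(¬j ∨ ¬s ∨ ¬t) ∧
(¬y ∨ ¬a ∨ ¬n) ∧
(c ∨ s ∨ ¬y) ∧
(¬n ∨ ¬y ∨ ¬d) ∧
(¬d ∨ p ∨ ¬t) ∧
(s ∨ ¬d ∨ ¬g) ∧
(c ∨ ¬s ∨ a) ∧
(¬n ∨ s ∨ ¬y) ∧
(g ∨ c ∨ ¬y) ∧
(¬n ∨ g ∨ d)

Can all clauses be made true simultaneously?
No

No, the formula is not satisfiable.

No assignment of truth values to the variables can make all 60 clauses true simultaneously.

The formula is UNSAT (unsatisfiable).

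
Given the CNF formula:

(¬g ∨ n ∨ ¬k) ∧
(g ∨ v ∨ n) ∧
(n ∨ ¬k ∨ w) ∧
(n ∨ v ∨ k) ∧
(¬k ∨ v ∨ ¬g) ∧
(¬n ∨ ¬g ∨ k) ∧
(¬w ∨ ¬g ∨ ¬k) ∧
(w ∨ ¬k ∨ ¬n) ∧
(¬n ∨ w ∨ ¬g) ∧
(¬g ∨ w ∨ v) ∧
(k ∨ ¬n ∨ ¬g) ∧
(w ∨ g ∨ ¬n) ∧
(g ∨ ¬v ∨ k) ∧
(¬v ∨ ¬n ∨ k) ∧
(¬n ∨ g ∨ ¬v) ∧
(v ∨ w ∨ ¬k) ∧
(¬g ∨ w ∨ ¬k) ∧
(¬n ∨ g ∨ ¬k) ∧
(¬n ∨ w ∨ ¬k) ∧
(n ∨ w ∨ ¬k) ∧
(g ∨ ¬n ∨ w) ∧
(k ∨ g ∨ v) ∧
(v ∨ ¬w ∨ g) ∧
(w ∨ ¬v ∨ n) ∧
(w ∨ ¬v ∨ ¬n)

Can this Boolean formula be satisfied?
Yes

Yes, the formula is satisfiable.

One satisfying assignment is: k=False, g=True, n=False, v=True, w=True

Verification: With this assignment, all 25 clauses evaluate to true.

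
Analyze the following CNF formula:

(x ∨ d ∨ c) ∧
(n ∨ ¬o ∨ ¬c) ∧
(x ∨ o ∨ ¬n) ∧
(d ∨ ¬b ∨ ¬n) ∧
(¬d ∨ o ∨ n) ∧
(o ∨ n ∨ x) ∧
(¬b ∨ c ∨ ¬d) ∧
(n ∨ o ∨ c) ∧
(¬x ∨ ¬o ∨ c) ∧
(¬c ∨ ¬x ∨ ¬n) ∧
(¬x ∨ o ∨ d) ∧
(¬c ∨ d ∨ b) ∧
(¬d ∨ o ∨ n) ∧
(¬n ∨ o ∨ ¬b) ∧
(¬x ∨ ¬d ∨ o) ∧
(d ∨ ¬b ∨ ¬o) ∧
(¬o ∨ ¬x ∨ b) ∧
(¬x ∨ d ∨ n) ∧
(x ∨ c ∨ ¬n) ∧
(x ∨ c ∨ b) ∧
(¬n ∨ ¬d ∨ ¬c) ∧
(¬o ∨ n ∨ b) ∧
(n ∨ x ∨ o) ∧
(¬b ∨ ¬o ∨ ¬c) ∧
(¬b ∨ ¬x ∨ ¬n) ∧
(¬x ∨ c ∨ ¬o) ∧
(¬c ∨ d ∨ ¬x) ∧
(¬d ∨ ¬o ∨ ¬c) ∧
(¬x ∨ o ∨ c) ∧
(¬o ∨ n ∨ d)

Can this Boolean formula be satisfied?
No

No, the formula is not satisfiable.

No assignment of truth values to the variables can make all 30 clauses true simultaneously.

The formula is UNSAT (unsatisfiable).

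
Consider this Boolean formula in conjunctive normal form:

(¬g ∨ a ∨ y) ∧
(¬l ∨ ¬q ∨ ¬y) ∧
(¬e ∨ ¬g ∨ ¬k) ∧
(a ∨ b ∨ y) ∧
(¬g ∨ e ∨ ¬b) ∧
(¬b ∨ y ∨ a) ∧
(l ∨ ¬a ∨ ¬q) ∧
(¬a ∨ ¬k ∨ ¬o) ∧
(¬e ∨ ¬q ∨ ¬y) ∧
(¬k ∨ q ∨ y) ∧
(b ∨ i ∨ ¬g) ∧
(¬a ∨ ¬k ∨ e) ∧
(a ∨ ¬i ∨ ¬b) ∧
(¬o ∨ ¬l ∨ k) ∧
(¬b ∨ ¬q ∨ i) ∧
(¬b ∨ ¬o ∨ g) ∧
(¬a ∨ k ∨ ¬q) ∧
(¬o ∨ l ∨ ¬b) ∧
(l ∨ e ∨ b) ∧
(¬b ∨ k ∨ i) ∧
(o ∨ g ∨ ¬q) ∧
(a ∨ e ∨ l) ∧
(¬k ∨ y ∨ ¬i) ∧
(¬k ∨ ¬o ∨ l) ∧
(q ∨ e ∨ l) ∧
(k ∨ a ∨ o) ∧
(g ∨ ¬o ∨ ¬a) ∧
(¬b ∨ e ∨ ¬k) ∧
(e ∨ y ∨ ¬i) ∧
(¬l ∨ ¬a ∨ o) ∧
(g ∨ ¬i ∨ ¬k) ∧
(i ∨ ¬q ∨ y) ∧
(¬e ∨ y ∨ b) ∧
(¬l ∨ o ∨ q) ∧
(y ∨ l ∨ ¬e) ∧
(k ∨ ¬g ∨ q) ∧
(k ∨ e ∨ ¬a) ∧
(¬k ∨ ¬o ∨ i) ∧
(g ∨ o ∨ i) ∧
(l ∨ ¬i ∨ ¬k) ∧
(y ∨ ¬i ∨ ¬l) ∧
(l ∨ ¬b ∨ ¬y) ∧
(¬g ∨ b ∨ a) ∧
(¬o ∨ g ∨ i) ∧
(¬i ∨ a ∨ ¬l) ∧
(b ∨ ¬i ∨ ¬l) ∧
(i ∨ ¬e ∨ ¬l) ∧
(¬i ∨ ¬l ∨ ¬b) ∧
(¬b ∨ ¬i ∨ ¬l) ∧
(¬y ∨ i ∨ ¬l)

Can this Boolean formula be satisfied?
Yes

Yes, the formula is satisfiable.

One satisfying assignment is: a=True, i=True, o=False, k=False, l=False, e=True, g=False, y=True, q=False, b=False

Verification: With this assignment, all 50 clauses evaluate to true.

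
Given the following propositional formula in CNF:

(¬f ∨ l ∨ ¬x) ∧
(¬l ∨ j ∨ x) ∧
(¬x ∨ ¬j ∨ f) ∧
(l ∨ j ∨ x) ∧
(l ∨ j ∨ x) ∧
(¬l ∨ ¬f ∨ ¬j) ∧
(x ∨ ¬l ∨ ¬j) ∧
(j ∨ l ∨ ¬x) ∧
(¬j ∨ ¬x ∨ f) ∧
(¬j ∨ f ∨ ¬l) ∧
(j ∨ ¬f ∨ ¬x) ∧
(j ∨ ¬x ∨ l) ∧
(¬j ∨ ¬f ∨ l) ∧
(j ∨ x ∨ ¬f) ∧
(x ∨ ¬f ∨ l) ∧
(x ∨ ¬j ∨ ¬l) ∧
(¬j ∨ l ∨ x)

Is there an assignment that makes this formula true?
Yes

Yes, the formula is satisfiable.

One satisfying assignment is: j=False, l=True, x=True, f=False

Verification: With this assignment, all 17 clauses evaluate to true.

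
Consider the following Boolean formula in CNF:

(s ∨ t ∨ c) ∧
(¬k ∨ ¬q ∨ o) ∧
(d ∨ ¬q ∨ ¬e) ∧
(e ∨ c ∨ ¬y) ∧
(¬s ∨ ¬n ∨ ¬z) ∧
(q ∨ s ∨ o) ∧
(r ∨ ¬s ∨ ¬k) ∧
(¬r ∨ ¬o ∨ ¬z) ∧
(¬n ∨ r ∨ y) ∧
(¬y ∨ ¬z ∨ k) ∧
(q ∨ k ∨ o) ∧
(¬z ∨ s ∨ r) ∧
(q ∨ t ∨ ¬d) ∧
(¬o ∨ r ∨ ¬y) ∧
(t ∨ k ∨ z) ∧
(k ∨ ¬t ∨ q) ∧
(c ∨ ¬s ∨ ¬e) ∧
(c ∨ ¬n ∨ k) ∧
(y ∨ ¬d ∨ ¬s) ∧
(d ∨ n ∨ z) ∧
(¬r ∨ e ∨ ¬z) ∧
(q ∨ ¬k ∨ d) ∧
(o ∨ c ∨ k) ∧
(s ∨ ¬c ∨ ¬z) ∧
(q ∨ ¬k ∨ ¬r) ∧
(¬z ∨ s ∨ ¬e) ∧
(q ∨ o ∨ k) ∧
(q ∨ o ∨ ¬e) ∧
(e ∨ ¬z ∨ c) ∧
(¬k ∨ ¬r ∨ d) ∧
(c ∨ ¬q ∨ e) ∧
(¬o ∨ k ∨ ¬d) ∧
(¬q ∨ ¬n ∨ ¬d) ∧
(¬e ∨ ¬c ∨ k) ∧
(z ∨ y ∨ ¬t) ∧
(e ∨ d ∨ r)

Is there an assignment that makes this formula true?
Yes

Yes, the formula is satisfiable.

One satisfying assignment is: o=True, z=False, e=False, q=True, d=True, k=True, c=True, r=False, y=False, s=False, t=False, n=False

Verification: With this assignment, all 36 clauses evaluate to true.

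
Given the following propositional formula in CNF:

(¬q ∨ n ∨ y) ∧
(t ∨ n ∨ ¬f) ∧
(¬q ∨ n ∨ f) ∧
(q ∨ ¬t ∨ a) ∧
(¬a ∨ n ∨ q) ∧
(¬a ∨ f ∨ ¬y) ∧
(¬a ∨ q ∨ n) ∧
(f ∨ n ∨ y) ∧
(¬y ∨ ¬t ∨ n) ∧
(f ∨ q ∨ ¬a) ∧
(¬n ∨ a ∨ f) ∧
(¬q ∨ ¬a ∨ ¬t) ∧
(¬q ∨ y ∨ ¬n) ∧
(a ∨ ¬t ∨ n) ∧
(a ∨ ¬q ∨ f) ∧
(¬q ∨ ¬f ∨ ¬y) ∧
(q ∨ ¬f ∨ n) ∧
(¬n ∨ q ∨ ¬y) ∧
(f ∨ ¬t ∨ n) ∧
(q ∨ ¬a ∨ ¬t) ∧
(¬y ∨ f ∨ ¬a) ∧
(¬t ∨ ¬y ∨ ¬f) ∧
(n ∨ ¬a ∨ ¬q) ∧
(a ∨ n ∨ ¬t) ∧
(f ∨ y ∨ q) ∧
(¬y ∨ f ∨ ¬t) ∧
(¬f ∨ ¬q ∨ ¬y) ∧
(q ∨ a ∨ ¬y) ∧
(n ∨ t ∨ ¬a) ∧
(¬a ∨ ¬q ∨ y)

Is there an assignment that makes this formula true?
Yes

Yes, the formula is satisfiable.

One satisfying assignment is: a=False, n=True, f=True, q=False, y=False, t=False

Verification: With this assignment, all 30 clauses evaluate to true.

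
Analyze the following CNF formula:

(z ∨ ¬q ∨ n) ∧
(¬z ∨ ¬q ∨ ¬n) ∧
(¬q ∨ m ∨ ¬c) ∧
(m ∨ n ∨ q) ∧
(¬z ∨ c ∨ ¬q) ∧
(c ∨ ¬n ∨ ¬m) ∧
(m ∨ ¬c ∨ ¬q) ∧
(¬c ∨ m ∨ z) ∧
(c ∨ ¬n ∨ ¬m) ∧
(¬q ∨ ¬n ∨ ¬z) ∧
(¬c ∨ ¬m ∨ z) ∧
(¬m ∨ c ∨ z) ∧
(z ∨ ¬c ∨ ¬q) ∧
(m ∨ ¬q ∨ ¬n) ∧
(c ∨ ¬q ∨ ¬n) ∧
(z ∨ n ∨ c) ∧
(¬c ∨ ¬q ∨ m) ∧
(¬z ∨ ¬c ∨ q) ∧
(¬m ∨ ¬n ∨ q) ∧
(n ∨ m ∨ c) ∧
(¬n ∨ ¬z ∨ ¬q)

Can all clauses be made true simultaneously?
Yes

Yes, the formula is satisfiable.

One satisfying assignment is: n=True, m=False, q=False, z=False, c=False

Verification: With this assignment, all 21 clauses evaluate to true.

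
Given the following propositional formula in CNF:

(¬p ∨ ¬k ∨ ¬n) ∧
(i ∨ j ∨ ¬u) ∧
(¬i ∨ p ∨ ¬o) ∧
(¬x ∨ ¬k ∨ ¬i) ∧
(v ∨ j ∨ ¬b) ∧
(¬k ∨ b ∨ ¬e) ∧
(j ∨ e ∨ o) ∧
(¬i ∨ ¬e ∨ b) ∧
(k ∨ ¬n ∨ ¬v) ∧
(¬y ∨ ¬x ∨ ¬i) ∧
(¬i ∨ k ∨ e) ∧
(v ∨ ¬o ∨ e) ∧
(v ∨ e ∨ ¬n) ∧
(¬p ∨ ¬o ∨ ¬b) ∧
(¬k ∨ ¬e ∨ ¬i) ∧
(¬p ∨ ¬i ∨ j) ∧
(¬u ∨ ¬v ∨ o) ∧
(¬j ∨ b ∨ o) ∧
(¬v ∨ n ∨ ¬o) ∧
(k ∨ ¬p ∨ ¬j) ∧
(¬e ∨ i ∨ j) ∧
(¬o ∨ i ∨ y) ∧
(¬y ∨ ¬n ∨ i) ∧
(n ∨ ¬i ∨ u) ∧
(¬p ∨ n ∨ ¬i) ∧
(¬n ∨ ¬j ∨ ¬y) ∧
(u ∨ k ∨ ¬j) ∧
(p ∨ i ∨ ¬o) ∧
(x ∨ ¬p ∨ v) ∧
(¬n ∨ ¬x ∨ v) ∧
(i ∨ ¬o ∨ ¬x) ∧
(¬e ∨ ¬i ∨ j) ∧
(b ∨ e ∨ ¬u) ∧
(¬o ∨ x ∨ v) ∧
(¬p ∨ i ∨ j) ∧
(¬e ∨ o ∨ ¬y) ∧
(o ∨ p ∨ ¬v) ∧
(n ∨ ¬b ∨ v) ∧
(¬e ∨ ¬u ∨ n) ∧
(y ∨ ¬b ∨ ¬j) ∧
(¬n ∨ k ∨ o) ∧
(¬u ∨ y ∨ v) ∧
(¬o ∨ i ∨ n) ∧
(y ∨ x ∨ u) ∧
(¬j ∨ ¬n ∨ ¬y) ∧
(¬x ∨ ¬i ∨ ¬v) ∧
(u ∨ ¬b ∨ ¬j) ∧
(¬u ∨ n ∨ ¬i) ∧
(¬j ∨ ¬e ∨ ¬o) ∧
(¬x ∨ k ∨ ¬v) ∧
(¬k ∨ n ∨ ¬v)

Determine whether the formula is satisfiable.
No

No, the formula is not satisfiable.

No assignment of truth values to the variables can make all 51 clauses true simultaneously.

The formula is UNSAT (unsatisfiable).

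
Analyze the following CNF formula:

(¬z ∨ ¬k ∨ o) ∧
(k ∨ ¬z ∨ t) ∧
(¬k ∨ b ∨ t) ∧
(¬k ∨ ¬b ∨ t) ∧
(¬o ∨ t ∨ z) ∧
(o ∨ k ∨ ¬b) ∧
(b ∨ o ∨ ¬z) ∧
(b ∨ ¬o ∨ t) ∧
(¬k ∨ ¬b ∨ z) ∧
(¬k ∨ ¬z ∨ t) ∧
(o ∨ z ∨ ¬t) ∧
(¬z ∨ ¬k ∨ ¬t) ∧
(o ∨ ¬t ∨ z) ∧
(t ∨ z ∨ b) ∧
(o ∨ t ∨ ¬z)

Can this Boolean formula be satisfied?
Yes

Yes, the formula is satisfiable.

One satisfying assignment is: z=False, k=False, b=False, t=True, o=True

Verification: With this assignment, all 15 clauses evaluate to true.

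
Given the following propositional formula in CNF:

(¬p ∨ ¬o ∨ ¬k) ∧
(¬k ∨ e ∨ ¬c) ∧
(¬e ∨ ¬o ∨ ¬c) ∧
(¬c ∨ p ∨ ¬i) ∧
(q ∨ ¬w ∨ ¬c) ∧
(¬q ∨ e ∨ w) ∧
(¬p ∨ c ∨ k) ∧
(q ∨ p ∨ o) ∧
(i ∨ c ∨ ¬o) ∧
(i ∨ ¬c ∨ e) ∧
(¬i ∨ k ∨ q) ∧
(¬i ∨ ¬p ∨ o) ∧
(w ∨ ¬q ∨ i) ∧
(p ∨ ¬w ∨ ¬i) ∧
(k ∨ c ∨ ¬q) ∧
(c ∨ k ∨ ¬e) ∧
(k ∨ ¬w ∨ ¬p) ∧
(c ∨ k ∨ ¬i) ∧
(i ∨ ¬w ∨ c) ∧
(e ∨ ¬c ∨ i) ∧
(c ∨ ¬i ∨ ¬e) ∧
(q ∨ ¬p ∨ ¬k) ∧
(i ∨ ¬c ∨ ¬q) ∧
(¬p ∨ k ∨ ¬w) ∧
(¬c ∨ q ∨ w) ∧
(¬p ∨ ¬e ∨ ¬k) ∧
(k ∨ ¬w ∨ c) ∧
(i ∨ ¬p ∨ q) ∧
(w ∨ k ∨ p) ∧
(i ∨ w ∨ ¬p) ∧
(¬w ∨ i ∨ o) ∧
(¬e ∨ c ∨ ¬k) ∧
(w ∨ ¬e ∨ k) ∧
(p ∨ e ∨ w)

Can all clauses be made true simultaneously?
No

No, the formula is not satisfiable.

No assignment of truth values to the variables can make all 34 clauses true simultaneously.

The formula is UNSAT (unsatisfiable).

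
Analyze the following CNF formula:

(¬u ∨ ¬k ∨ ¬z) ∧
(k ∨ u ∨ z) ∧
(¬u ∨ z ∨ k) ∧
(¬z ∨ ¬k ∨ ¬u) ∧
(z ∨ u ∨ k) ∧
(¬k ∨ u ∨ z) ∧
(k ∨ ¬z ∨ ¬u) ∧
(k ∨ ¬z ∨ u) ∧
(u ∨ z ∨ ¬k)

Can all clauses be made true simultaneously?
Yes

Yes, the formula is satisfiable.

One satisfying assignment is: u=True, z=False, k=True

Verification: With this assignment, all 9 clauses evaluate to true.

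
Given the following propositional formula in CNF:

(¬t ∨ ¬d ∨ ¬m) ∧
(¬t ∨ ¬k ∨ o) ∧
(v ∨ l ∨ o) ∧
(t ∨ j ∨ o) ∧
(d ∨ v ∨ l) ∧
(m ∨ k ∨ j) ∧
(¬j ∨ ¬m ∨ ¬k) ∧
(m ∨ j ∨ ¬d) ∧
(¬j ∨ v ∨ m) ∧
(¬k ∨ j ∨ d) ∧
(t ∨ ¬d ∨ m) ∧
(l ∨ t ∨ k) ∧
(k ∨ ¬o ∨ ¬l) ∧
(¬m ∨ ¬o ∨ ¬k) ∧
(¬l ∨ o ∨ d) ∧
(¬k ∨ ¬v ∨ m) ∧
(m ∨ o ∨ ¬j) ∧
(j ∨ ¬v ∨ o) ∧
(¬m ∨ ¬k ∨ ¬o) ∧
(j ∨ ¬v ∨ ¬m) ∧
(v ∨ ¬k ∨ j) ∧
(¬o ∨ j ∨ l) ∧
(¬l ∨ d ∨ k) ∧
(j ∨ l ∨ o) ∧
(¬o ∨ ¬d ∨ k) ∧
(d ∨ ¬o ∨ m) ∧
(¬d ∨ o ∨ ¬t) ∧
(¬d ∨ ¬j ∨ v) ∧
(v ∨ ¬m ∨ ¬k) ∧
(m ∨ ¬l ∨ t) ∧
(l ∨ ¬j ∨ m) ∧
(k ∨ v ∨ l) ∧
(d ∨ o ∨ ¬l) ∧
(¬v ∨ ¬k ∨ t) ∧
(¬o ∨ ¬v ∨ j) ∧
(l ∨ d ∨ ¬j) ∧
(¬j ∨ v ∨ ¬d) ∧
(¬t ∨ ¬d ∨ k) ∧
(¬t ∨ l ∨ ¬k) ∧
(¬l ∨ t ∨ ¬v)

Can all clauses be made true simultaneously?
No

No, the formula is not satisfiable.

No assignment of truth values to the variables can make all 40 clauses true simultaneously.

The formula is UNSAT (unsatisfiable).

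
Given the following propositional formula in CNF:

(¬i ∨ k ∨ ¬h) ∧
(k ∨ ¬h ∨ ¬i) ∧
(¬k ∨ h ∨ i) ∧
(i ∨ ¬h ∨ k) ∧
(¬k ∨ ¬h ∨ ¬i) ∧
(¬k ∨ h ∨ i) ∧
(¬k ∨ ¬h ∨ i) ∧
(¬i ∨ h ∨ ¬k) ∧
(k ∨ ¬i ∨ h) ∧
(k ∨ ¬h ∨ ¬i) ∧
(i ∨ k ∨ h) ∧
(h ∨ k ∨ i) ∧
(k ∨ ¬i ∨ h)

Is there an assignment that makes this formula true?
No

No, the formula is not satisfiable.

No assignment of truth values to the variables can make all 13 clauses true simultaneously.

The formula is UNSAT (unsatisfiable).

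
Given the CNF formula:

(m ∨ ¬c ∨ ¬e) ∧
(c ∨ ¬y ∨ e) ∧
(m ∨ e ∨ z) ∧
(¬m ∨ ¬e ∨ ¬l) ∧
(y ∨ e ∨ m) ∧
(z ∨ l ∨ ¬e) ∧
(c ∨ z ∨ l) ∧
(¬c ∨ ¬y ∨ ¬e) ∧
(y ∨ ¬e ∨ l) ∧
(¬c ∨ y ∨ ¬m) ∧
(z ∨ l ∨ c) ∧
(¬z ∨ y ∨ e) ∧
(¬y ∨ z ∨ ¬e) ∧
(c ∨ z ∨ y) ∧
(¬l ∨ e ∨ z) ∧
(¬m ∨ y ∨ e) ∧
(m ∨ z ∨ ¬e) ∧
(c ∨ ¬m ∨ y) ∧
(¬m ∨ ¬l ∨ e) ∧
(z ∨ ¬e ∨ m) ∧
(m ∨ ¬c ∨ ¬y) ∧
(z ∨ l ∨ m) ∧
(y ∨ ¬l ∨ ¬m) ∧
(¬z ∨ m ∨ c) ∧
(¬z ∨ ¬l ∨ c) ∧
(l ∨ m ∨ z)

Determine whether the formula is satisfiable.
Yes

Yes, the formula is satisfiable.

One satisfying assignment is: z=False, e=False, l=False, c=True, y=True, m=True

Verification: With this assignment, all 26 clauses evaluate to true.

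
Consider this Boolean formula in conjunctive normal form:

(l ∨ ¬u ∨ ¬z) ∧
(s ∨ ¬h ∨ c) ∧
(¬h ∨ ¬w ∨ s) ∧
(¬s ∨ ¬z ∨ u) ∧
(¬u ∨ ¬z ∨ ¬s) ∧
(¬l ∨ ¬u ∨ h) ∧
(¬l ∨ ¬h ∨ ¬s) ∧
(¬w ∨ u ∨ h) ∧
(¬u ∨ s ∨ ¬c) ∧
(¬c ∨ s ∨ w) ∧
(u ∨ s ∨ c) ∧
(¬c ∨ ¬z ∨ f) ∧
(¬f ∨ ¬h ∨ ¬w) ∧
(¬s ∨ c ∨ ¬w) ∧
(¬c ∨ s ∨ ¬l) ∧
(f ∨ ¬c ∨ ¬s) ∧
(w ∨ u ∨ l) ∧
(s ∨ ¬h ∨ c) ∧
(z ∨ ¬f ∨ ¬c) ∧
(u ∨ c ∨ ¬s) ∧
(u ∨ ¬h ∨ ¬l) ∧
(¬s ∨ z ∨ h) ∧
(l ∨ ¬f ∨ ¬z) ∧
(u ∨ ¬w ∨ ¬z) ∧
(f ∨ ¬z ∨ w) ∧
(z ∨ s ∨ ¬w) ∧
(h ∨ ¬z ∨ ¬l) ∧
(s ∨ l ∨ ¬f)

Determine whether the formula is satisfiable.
Yes

Yes, the formula is satisfiable.

One satisfying assignment is: c=False, l=False, z=False, f=False, w=False, s=False, h=False, u=True

Verification: With this assignment, all 28 clauses evaluate to true.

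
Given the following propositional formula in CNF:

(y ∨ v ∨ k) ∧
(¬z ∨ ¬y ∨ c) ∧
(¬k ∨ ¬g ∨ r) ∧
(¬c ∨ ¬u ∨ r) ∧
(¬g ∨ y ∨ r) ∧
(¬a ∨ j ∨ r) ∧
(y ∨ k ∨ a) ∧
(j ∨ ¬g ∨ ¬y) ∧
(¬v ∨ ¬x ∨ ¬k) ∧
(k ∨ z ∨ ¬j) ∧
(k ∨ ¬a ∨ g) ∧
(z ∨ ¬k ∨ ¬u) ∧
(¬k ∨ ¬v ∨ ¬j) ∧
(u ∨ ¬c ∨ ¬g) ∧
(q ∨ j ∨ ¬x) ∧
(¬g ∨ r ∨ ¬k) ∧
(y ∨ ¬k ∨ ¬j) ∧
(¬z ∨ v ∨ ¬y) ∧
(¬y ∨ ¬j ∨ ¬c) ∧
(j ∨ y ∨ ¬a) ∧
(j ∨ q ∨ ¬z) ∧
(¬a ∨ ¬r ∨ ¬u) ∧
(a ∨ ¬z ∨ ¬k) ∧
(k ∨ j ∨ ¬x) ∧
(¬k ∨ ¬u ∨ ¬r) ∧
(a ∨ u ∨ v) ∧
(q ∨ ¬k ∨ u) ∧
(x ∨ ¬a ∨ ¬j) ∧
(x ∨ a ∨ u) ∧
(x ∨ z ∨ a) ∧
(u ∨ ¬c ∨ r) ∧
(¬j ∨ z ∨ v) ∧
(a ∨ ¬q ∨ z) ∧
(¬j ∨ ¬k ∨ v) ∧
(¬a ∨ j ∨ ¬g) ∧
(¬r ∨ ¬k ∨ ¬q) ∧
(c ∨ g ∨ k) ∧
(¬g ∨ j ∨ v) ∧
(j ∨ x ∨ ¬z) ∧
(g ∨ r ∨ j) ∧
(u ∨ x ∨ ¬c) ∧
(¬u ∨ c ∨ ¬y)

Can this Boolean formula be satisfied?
Yes

Yes, the formula is satisfiable.

One satisfying assignment is: v=True, j=True, k=False, q=True, y=False, c=False, x=True, a=True, z=True, u=False, g=True, r=True

Verification: With this assignment, all 42 clauses evaluate to true.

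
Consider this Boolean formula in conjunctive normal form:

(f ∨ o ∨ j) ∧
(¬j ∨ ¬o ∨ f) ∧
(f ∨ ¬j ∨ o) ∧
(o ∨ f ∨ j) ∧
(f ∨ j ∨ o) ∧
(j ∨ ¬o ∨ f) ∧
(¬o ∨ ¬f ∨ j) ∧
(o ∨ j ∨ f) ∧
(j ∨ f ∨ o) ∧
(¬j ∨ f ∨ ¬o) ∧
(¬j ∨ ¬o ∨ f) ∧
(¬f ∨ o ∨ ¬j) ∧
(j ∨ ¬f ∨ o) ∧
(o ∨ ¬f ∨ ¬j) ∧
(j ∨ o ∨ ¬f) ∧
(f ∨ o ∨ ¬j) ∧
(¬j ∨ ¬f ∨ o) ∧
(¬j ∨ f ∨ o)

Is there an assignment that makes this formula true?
Yes

Yes, the formula is satisfiable.

One satisfying assignment is: o=True, f=True, j=True

Verification: With this assignment, all 18 clauses evaluate to true.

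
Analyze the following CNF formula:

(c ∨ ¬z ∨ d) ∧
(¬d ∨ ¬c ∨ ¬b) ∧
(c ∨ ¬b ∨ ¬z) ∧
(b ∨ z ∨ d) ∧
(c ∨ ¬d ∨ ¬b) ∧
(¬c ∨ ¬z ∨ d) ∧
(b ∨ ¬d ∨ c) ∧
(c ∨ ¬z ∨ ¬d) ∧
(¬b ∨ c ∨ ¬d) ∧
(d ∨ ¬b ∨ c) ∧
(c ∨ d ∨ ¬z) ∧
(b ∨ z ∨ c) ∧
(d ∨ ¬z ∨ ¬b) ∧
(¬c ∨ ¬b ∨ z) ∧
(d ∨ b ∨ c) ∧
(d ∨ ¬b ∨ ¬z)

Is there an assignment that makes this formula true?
Yes

Yes, the formula is satisfiable.

One satisfying assignment is: b=False, c=True, z=True, d=True

Verification: With this assignment, all 16 clauses evaluate to true.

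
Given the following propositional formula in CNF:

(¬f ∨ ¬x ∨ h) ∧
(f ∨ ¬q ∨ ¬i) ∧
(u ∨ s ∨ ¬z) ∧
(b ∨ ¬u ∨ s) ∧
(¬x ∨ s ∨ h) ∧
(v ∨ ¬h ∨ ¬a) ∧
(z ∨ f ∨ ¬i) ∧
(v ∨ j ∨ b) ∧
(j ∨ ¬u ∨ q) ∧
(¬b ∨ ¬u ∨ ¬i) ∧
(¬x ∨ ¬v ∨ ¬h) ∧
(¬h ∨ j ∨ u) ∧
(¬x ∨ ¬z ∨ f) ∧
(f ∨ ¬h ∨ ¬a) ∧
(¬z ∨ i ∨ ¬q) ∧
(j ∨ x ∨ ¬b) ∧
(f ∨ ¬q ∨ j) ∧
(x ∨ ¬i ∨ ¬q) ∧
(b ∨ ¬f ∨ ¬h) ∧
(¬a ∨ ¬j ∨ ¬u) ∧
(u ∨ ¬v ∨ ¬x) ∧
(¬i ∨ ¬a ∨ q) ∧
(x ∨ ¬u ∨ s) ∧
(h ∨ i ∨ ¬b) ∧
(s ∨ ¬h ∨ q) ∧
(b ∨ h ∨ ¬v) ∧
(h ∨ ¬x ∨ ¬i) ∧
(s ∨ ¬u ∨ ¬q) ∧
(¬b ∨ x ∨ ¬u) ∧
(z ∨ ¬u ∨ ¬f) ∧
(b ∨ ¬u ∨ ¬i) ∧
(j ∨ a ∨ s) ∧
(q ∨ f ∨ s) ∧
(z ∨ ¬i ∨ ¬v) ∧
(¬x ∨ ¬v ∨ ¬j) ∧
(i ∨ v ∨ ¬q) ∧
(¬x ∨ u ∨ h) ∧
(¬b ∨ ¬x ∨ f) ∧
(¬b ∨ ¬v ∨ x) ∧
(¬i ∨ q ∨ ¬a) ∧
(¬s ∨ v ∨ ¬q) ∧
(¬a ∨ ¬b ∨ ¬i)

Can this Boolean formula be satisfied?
Yes

Yes, the formula is satisfiable.

One satisfying assignment is: b=False, x=True, v=False, u=True, s=True, h=False, i=False, j=True, z=False, a=False, f=False, q=False

Verification: With this assignment, all 42 clauses evaluate to true.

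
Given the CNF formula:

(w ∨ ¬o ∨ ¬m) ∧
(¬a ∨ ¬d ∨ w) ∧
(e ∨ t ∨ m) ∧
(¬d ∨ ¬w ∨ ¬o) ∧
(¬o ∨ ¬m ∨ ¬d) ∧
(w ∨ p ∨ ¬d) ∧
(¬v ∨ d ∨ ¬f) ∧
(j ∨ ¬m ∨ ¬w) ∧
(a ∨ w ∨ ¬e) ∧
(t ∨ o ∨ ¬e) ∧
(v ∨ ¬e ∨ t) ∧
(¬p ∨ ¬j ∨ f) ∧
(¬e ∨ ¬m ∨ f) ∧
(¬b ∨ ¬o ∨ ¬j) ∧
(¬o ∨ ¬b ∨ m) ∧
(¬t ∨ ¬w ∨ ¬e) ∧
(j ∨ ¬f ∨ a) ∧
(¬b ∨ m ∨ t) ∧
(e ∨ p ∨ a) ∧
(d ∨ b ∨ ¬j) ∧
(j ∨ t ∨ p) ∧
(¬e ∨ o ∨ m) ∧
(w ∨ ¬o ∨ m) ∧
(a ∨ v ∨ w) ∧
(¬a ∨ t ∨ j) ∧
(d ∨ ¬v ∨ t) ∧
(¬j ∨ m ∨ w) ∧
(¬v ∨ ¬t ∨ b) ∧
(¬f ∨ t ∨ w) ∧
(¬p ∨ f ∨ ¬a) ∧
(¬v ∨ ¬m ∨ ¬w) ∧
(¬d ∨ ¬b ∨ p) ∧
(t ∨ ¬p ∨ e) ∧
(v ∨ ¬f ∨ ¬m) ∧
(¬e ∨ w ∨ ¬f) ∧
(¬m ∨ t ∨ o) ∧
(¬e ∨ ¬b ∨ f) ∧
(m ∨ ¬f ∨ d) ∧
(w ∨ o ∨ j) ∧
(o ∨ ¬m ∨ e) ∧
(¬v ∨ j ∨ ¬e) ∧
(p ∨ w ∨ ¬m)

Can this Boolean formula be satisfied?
Yes

Yes, the formula is satisfiable.

One satisfying assignment is: f=False, b=False, v=False, e=False, t=True, o=False, j=False, p=False, a=True, w=True, m=False, d=False

Verification: With this assignment, all 42 clauses evaluate to true.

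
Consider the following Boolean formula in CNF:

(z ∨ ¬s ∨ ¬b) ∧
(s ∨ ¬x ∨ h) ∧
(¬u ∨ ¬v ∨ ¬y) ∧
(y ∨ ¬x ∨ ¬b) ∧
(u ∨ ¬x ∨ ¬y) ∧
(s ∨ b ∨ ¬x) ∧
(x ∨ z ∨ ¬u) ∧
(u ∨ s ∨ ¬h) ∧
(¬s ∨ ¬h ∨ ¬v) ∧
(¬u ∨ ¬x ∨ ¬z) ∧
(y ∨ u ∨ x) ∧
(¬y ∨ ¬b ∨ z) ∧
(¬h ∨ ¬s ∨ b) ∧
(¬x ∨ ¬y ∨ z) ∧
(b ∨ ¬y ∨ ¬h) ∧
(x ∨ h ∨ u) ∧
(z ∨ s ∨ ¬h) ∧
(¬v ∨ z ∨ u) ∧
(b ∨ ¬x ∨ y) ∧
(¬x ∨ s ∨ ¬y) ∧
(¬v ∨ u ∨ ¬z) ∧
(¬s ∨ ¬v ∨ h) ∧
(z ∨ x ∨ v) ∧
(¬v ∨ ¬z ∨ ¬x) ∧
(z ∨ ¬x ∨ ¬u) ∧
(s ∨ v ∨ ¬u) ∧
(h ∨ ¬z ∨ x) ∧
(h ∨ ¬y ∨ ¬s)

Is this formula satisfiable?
Yes

Yes, the formula is satisfiable.

One satisfying assignment is: u=False, v=False, h=True, z=True, x=False, b=True, s=True, y=True

Verification: With this assignment, all 28 clauses evaluate to true.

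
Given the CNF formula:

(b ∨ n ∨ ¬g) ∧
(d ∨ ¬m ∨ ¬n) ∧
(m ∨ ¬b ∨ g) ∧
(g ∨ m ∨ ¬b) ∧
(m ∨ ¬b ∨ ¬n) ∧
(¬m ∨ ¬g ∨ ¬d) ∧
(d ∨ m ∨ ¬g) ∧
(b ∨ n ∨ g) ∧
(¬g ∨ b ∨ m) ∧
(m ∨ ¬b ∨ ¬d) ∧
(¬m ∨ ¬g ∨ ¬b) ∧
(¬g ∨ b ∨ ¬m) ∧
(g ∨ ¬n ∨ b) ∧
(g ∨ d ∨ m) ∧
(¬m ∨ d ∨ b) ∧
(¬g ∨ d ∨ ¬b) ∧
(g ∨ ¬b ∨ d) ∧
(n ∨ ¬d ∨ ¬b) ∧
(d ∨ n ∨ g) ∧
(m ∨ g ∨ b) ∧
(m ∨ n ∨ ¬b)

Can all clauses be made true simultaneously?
Yes

Yes, the formula is satisfiable.

One satisfying assignment is: n=True, d=True, g=False, b=True, m=True

Verification: With this assignment, all 21 clauses evaluate to true.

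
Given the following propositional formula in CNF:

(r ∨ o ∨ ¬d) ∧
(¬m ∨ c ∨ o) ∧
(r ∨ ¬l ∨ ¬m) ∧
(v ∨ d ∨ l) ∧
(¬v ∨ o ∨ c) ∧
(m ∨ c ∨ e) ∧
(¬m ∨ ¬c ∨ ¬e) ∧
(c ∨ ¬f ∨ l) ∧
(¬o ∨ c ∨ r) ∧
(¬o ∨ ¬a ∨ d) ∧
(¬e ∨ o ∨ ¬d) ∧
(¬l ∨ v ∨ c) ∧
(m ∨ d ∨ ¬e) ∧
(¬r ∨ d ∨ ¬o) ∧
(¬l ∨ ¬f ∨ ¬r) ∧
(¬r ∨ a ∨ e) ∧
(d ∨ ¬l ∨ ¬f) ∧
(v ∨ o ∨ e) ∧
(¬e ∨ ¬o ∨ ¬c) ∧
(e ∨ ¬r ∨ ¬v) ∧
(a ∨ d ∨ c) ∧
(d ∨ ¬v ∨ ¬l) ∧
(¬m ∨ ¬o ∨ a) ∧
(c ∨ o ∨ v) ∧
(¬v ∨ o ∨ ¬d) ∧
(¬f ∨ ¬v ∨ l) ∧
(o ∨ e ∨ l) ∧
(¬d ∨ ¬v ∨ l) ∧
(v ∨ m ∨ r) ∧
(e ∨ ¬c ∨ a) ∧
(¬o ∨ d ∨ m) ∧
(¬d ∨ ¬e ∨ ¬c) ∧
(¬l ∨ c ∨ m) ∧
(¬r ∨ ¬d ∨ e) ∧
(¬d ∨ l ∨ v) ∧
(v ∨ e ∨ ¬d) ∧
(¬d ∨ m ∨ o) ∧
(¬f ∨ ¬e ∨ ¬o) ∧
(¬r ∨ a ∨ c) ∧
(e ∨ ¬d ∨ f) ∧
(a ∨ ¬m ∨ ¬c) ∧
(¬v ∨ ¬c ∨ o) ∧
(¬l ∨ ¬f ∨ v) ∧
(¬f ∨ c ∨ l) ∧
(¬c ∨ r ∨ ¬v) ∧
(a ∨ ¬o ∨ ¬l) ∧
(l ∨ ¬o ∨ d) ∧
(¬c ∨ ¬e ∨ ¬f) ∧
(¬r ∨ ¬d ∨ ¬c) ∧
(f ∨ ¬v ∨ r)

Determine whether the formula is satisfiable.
Yes

Yes, the formula is satisfiable.

One satisfying assignment is: v=True, e=True, o=True, r=True, a=True, d=True, m=True, f=False, c=False, l=True

Verification: With this assignment, all 50 clauses evaluate to true.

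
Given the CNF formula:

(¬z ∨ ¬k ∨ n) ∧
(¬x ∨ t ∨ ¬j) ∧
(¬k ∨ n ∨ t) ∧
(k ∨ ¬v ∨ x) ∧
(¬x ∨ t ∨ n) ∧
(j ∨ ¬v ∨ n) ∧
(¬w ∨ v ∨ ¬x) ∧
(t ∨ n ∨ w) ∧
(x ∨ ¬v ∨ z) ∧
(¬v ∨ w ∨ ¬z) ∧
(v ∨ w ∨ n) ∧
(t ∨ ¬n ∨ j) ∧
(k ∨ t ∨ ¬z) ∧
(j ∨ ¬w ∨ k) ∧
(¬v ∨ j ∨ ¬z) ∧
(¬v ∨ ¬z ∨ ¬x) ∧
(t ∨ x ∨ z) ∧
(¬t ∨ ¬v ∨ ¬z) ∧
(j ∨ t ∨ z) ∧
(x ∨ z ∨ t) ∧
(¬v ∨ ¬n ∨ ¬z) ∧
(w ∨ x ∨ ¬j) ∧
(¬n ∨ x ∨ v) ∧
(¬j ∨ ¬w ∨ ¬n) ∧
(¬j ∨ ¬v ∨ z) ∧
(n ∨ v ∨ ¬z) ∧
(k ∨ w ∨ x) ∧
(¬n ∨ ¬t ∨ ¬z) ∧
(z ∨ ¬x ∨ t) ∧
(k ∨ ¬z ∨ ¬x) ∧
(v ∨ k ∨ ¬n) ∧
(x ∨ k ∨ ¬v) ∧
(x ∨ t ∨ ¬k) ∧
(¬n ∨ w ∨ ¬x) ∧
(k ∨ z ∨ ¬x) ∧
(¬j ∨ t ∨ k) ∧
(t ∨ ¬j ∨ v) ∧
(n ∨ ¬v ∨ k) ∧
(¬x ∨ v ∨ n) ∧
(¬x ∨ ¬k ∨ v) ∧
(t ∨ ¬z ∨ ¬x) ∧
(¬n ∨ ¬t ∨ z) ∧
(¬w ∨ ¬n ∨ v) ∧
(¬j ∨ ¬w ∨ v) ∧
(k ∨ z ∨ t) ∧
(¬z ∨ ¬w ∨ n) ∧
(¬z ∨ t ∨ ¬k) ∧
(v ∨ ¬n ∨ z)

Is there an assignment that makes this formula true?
Yes

Yes, the formula is satisfiable.

One satisfying assignment is: k=True, v=False, j=False, n=False, w=True, x=False, z=False, t=True

Verification: With this assignment, all 48 clauses evaluate to true.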